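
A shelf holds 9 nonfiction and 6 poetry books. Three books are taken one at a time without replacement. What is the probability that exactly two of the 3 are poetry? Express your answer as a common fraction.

27/91

One ordering (poetry drawn first) has probability 6/15 × 5/14 × 9/13 = 270/2730 = 9/91.
There are C(3,2) = 3 such orderings, each equally likely, so P = 3 × 9/91 = 27/91.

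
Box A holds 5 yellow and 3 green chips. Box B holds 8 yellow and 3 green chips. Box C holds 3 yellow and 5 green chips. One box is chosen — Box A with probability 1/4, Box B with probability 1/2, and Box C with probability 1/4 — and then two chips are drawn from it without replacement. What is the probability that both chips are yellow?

2283/6160

From Box A: P(both yellow) = (5/8)(4/7) = 5/14.
From Box B: P(both yellow) = (8/11)(7/10) = 28/55.
From Box C: P(both yellow) = (3/8)(2/7) = 3/28.
Total probability = (1/4)(5/14) + (1/2)(28/55) + (1/4)(3/28) = 2283/6160.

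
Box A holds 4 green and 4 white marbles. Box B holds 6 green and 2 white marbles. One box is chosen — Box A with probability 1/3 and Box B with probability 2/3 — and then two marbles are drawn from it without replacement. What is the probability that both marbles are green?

3/7

From Box A: P(both green) = (4/8)(3/7) = 3/14.
From Box B: P(both green) = (6/8)(5/7) = 15/28.
Total probability = (1/3)(3/14) + (2/3)(15/28) = 3/7.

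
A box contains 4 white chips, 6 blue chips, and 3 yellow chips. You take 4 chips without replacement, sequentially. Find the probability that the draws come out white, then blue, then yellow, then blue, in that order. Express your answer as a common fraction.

Multiply the probability of each draw given the previous ones:
P = 4/13 × 6/12 × 3/11 × 5/10 = 360/17160 = 3/143.

3/143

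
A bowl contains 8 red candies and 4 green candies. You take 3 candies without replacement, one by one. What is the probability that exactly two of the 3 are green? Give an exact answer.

One ordering (green drawn first) has probability 4/12 × 3/11 × 8/10 = 96/1320 = 4/55.
There are C(3,2) = 3 such orderings, each equally likely, so P = 3 × 4/55 = 12/55.

12/55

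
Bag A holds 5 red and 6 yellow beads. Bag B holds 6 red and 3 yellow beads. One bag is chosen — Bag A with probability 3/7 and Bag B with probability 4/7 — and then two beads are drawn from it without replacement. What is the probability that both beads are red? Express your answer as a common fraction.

73/231

From Bag A: P(both red) = (5/11)(4/10) = 2/11.
From Bag B: P(both red) = (6/9)(5/8) = 5/12.
Total probability = (3/7)(2/11) + (4/7)(5/12) = 73/231.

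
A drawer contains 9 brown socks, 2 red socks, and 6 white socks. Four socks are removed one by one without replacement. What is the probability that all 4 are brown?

P(every draw is brown) = 9/17 × 8/16 × 7/15 × 6/14 = 3024/57120 = 9/170.

9/170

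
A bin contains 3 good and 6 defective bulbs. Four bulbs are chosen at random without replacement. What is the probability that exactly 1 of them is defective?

One ordering (defective drawn first) has probability 6/9 × 3/8 × 2/7 × 1/6 = 36/3024 = 1/84.
There are C(4,1) = 4 such orderings, each equally likely, so P = 4 × 1/84 = 1/21.

1/21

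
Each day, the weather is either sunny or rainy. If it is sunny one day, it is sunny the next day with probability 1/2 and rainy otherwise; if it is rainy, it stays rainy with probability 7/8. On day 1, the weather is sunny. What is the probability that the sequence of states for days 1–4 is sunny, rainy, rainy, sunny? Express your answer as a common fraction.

Day 1 is given. For each transition, use the conditional probability from the current state:
P(rainy | sunny) = 1/2; P(rainy | rainy) = 7/8; P(sunny | rainy) = 1/8.
P = 1/2 × 7/8 × 1/8 = 7/128.

7/128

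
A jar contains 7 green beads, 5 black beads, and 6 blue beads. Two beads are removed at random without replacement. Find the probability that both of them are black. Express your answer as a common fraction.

P = 5/18 × 4/17 = 20/306 = 10/153.

10/153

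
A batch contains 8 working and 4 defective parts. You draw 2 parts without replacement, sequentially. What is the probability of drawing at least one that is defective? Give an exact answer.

19/33

P(no defective) = 8/12 × 7/11 = 56/132 = 14/33.
P(at least one) = 1 − 14/33 = 19/33.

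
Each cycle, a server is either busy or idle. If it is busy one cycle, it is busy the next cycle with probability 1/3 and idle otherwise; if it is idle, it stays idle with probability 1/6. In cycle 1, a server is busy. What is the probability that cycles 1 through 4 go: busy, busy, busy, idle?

Cycle 1 is given. For each transition, use the conditional probability from the current state:
P(busy | busy) = 1/3; P(busy | busy) = 1/3; P(idle | busy) = 2/3.
P = 1/3 × 1/3 × 2/3 = 2/27.

2/27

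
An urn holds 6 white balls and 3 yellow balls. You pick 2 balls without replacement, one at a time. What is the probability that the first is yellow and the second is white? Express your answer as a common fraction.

Each draw changes the counts, so multiply the conditional probabilities along the sequence:
P = 3/9 × 6/8 = 18/72 = 1/4.

1/4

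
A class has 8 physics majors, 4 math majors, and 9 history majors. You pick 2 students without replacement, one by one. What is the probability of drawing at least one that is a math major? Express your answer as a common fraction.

P(no math majors) = 17/21 × 16/20 = 272/420 = 68/105.
P(at least one) = 1 − 68/105 = 37/105.

37/105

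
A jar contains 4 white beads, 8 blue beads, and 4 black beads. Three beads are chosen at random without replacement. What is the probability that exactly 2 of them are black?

9/70

One ordering (black drawn first) has probability 4/16 × 3/15 × 12/14 = 144/3360 = 3/70.
There are C(3,2) = 3 such orderings, each equally likely, so P = 3 × 3/70 = 9/70.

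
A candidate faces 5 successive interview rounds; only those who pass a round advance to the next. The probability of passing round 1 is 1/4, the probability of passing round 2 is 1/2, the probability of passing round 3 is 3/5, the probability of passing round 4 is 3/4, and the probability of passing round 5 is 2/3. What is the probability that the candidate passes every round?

3/80

Multiplying along the chain,
P = 1/4 × 1/2 × 3/5 × 3/4 × 2/3 = 18/480 = 3/80.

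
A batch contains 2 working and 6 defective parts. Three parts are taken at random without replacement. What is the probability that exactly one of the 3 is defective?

One ordering (defective drawn first) has probability 6/8 × 2/7 × 1/6 = 12/336 = 1/28.
There are C(3,1) = 3 such orderings, each equally likely, so P = 3 × 1/28 = 3/28.

3/28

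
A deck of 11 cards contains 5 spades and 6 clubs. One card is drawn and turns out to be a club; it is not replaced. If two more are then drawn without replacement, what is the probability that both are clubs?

With the first card removed, 5 clubs remain out of 10.
P = 5/10 × 4/9 = 20/90 = 2/9.

2/9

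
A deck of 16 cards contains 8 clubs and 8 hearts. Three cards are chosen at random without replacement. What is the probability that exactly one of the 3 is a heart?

One ordering (a heart drawn first) has probability 8/16 × 8/15 × 7/14 = 448/3360 = 2/15.
There are C(3,1) = 3 such orderings, each equally likely, so P = 3 × 2/15 = 2/5.

2/5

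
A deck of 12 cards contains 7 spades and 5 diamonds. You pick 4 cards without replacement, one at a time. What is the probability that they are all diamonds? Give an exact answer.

P(every draw is a diamond) = 5/12 × 4/11 × 3/10 × 2/9 = 120/11880 = 1/99.

1/99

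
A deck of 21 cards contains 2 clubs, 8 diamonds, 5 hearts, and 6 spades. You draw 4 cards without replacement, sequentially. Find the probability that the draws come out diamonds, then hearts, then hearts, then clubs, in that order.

8/3591

Chain rule:
P = 8/21 × 5/20 × 4/19 × 2/18 = 320/143640 = 8/3591.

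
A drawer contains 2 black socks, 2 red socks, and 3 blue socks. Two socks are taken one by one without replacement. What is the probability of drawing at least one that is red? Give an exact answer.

11/21

P(no red) = 5/7 × 4/6 = 20/42 = 10/21.
P(at least one) = 1 − 10/21 = 11/21.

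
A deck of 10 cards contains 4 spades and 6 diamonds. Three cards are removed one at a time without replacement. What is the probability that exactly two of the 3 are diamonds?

One ordering (diamonds drawn first) has probability 6/10 × 5/9 × 4/8 = 120/720 = 1/6.
There are C(3,2) = 3 such orderings, each equally likely, so P = 3 × 1/6 = 1/2.

1/2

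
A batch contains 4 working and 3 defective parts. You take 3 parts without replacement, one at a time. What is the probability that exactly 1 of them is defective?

One ordering (defective drawn first) has probability 3/7 × 4/6 × 3/5 = 36/210 = 6/35.
There are C(3,1) = 3 such orderings, each equally likely, so P = 3 × 6/35 = 18/35.

18/35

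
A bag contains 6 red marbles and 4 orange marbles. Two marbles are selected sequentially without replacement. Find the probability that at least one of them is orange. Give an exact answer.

P(no orange) = 6/10 × 5/9 = 30/90 = 1/3.
P(at least one) = 1 − 1/3 = 2/3.

2/3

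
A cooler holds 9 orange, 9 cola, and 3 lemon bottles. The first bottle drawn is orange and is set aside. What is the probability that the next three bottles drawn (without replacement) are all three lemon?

1/1140

After the first draw, 3 of the remaining 20 bottles are lemon.
P = 3/20 × 2/19 × 1/18 = 6/6840 = 1/1140.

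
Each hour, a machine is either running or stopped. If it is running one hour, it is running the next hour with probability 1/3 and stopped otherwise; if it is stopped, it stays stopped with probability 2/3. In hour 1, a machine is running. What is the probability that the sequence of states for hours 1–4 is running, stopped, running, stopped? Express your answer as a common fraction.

Hour 1 is given. For each transition, use the conditional probability from the current state:
P(stopped | running) = 2/3; P(running | stopped) = 1/3; P(stopped | running) = 2/3.
P = 2/3 × 1/3 × 2/3 = 4/27.

4/27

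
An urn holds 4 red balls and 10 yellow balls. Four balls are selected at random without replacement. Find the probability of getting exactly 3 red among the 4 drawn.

40/1001

One ordering (red drawn first) has probability 4/14 × 3/13 × 2/12 × 10/11 = 240/24024 = 10/1001.
There are C(4,3) = 4 such orderings, each equally likely, so P = 4 × 10/1001 = 40/1001.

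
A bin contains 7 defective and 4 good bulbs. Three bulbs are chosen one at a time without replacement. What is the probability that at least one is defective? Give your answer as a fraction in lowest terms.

P(no defective) = 4/11 × 3/10 × 2/9 = 24/990 = 4/165.
P(at least one) = 1 − 4/165 = 161/165.

161/165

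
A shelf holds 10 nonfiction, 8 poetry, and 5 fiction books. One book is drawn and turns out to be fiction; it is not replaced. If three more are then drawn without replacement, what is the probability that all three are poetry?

With the first book removed, 8 poetry remain out of 22.
P = 8/22 × 7/21 × 6/20 = 336/9240 = 2/55.

2/55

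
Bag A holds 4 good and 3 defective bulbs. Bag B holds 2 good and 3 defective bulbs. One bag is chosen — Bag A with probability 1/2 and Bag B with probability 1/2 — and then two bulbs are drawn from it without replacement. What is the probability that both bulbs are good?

27/140

From Bag A: P(both good) = (4/7)(3/6) = 2/7.
From Bag B: P(both good) = (2/5)(1/4) = 1/10.
Total probability = (1/2)(2/7) + (1/2)(1/10) = 27/140.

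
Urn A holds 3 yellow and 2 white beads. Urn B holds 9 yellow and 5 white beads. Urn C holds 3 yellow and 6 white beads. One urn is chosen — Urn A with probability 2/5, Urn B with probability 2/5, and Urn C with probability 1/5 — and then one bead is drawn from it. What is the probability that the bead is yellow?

From Urn A: P(yellow) = 3/5.
From Urn B: P(yellow) = 9/14.
From Urn C: P(yellow) = 3/9.
Total probability = (2/5)(3/5) + (2/5)(9/14) + (1/5)(3/9) = 296/525.

296/525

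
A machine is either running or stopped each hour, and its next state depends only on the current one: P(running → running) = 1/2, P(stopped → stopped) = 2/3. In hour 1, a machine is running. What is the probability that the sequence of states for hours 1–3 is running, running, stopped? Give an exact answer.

1/4

Hour 1 is given. For each transition, use the conditional probability from the current state:
P(running | running) = 1/2; P(stopped | running) = 1/2.
P = 1/2 × 1/2 = 1/4.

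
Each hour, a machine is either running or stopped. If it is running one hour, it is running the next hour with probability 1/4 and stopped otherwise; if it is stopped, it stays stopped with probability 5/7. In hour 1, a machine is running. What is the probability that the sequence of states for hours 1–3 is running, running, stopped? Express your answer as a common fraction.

Hour 1 is given. For each transition, use the conditional probability from the current state:
P(running | running) = 1/4; P(stopped | running) = 3/4.
P = 1/4 × 3/4 = 3/16.

3/16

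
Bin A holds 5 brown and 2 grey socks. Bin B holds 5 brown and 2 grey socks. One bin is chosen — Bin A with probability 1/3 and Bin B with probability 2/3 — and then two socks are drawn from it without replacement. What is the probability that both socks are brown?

10/21

From Bin A: P(both brown) = (5/7)(4/6) = 10/21.
From Bin B: P(both brown) = (5/7)(4/6) = 10/21.
Total probability = (1/3)(10/21) + (2/3)(10/21) = 10/21.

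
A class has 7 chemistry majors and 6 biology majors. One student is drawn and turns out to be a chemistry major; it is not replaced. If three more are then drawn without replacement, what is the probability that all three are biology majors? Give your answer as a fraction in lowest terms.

1/11

After the first draw, 6 of the remaining 12 students are biology majors.
P = 6/12 × 5/11 × 4/10 = 120/1320 = 1/11.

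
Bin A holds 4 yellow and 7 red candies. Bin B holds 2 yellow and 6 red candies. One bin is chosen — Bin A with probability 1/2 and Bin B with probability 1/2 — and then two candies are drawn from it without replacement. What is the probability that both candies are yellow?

223/3080

From Bin A: P(both yellow) = (4/11)(3/10) = 6/55.
From Bin B: P(both yellow) = (2/8)(1/7) = 1/28.
Total probability = (1/2)(6/55) + (1/2)(1/28) = 223/3080.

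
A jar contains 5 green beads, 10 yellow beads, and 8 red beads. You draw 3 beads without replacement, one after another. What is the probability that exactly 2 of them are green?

180/1771

One ordering (green drawn first) has probability 5/23 × 4/22 × 18/21 = 360/10626 = 60/1771.
There are C(3,2) = 3 such orderings, each equally likely, so P = 3 × 60/1771 = 180/1771.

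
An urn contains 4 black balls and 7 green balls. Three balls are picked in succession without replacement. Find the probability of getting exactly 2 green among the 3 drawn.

28/55

One ordering (green drawn first) has probability 7/11 × 6/10 × 4/9 = 168/990 = 28/165.
There are C(3,2) = 3 such orderings, each equally likely, so P = 3 × 28/165 = 28/55.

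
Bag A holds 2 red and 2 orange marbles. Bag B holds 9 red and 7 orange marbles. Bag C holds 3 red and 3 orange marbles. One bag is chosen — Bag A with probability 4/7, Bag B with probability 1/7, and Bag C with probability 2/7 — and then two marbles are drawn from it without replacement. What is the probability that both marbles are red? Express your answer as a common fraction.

From Bag A: P(both red) = (2/4)(1/3) = 1/6.
From Bag B: P(both red) = (9/16)(8/15) = 3/10.
From Bag C: P(both red) = (3/6)(2/5) = 1/5.
Total probability = (4/7)(1/6) + (1/7)(3/10) + (2/7)(1/5) = 41/210.

41/210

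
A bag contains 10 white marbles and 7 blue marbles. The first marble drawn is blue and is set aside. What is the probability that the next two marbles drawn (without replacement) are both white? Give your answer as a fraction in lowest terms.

3/8

With the first marble removed, 10 white remain out of 16.
P = 10/16 × 9/15 = 90/240 = 3/8.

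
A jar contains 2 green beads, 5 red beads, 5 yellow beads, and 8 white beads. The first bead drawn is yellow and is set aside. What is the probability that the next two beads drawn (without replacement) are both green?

With the first bead removed, 2 green remain out of 19.
P = 2/19 × 1/18 = 2/342 = 1/171.

1/171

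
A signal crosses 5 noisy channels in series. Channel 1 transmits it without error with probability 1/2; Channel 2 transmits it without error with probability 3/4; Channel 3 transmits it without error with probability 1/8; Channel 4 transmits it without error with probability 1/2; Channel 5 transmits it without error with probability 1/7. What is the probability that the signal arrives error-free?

3/896

The events are sequential, so multiply the conditional probabilities:
P = 1/2 × 3/4 × 1/8 × 1/2 × 1/7 = 3/896.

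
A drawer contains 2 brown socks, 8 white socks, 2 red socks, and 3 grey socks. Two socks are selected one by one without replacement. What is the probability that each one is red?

1/105

P(every draw is red) = 2/15 × 1/14 = 2/210 = 1/105.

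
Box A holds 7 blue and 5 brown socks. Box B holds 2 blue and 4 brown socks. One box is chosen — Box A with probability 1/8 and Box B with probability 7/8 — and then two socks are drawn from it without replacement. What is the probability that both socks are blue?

259/2640

From Box A: P(both blue) = (7/12)(6/11) = 7/22.
From Box B: P(both blue) = (2/6)(1/5) = 1/15.
Total probability = (1/8)(7/22) + (7/8)(1/15) = 259/2640.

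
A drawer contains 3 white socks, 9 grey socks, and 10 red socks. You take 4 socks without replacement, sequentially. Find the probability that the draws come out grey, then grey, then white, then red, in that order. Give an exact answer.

18/1463

Each draw changes the counts, so multiply the conditional probabilities along the sequence:
P = 9/22 × 8/21 × 3/20 × 10/19 = 2160/175560 = 18/1463.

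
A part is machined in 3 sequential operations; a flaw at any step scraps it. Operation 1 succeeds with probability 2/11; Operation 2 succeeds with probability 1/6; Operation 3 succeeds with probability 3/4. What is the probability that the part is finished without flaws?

Each stage is reached only if all earlier stages succeed, so
P = 2/11 × 1/6 × 3/4 = 6/264 = 1/44.

1/44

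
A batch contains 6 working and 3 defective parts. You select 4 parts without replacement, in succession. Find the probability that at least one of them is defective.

37/42

P(no defective) = 6/9 × 5/8 × 4/7 × 3/6 = 360/3024 = 5/42.
P(at least one) = 1 − 5/42 = 37/42.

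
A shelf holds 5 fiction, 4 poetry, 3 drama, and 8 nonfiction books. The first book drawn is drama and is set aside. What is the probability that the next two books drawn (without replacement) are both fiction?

After the first draw, 5 of the remaining 19 books are fiction.
P = 5/19 × 4/18 = 20/342 = 10/171.

10/171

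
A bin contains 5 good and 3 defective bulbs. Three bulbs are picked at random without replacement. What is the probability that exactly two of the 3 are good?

15/28

One ordering (good drawn first) has probability 5/8 × 4/7 × 3/6 = 60/336 = 5/28.
There are C(3,2) = 3 such orderings, each equally likely, so P = 3 × 5/28 = 15/28.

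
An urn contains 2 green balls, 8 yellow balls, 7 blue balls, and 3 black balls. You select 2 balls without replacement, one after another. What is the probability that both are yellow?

14/95

P(every draw is yellow) = 8/20 × 7/19 = 56/380 = 14/95.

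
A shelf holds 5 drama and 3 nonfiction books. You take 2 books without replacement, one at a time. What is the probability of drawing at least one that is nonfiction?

P(no nonfiction) = 5/8 × 4/7 = 20/56 = 5/14.
P(at least one) = 1 − 5/14 = 9/14.

9/14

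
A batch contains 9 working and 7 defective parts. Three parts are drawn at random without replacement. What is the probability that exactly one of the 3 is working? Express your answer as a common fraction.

27/80

One ordering (working drawn first) has probability 9/16 × 7/15 × 6/14 = 378/3360 = 9/80.
There are C(3,1) = 3 such orderings, each equally likely, so P = 3 × 9/80 = 27/80.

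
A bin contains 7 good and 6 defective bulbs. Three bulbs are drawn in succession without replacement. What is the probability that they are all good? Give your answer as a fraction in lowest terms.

35/286

P = 7/13 × 6/12 × 5/11 = 210/1716 = 35/286.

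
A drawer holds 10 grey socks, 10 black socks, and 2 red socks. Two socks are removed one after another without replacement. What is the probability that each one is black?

P = 10/22 × 9/21 = 90/462 = 15/77.

15/77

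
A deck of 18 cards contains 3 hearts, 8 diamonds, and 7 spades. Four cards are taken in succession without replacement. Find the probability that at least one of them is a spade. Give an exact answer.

91/102

P(no spades) = 11/18 × 10/17 × 9/16 × 8/15 = 7920/73440 = 11/102.
P(at least one) = 1 − 11/102 = 91/102.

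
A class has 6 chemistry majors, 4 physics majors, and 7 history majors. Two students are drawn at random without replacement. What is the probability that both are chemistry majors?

15/136

P(all chemistry majors) = 6/17 × 5/16 = 30/272 = 15/136.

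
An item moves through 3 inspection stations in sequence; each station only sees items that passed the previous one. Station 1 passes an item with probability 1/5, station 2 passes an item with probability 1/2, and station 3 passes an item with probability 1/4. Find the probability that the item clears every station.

1/40

The events are sequential, so multiply the conditional probabilities:
P = 1/5 × 1/2 × 1/4 = 1/40.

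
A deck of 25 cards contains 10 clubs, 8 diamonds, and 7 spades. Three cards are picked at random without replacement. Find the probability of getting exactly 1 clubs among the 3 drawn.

21/46

One ordering (a club drawn first) has probability 10/25 × 15/24 × 14/23 = 2100/13800 = 7/46.
There are C(3,1) = 3 such orderings, each equally likely, so P = 3 × 7/46 = 21/46.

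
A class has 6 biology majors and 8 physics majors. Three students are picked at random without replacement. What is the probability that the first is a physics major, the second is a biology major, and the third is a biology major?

10/91

Chain rule:
P = 8/14 × 6/13 × 5/12 = 240/2184 = 10/91.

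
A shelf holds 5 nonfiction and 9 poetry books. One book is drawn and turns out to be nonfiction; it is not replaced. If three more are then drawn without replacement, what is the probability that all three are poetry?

42/143

With the first book removed, 9 poetry remain out of 13.
P = 9/13 × 8/12 × 7/11 = 504/1716 = 42/143.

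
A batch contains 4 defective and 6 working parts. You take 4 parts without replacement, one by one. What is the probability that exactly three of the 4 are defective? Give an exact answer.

4/35

One ordering (defective drawn first) has probability 4/10 × 3/9 × 2/8 × 6/7 = 144/5040 = 1/35.
There are C(4,3) = 4 such orderings, each equally likely, so P = 4 × 1/35 = 4/35.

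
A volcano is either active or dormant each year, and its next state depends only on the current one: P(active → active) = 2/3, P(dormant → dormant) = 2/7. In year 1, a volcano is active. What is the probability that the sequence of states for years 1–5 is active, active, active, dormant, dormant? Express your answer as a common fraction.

Year 1 is given. For each transition, use the conditional probability from the current state:
P(active | active) = 2/3; P(active | active) = 2/3; P(dormant | active) = 1/3; P(dormant | dormant) = 2/7.
P = 2/3 × 2/3 × 1/3 × 2/7 = 8/189.

8/189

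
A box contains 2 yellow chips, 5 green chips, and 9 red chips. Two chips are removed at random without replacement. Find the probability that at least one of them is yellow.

P(no yellow) = 14/16 × 13/15 = 182/240 = 91/120.
P(at least one) = 1 − 91/120 = 29/120.

29/120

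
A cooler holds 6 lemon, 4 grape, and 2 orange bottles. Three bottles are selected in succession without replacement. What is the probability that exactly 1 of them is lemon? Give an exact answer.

9/22

One ordering (lemon drawn first) has probability 6/12 × 6/11 × 5/10 = 180/1320 = 3/22.
There are C(3,1) = 3 such orderings, each equally likely, so P = 3 × 3/22 = 9/22.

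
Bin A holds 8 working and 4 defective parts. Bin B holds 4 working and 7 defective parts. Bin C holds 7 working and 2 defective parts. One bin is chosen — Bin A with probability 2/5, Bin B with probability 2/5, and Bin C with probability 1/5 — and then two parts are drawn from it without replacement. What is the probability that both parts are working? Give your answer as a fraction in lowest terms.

33/100

From Bin A: P(both working) = (8/12)(7/11) = 14/33.
From Bin B: P(both working) = (4/11)(3/10) = 6/55.
From Bin C: P(both working) = (7/9)(6/8) = 7/12.
Total probability = (2/5)(14/33) + (2/5)(6/55) + (1/5)(7/12) = 33/100.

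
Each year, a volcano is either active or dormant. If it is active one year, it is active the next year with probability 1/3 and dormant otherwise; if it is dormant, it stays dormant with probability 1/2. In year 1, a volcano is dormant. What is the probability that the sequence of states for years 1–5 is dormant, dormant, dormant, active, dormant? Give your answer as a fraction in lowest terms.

Year 1 is given. For each transition, use the conditional probability from the current state:
P(dormant | dormant) = 1/2; P(dormant | dormant) = 1/2; P(active | dormant) = 1/2; P(dormant | active) = 2/3.
P = 1/2 × 1/2 × 1/2 × 2/3 = 2/24 = 1/12.

1/12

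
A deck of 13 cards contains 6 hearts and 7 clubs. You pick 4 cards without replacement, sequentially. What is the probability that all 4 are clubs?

P = 7/13 × 6/12 × 5/11 × 4/10 = 840/17160 = 7/143.

7/143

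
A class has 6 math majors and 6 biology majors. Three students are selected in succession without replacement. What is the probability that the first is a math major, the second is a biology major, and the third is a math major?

Each draw changes the counts, so multiply the conditional probabilities along the sequence:
P = 6/12 × 6/11 × 5/10 = 180/1320 = 3/22.

3/22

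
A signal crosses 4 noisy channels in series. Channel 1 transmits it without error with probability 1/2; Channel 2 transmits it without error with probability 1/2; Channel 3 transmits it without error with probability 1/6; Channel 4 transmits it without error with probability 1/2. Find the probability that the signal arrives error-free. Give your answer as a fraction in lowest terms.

1/48

Multiplying along the chain,
P = 1/2 × 1/2 × 1/6 × 1/2 = 1/48.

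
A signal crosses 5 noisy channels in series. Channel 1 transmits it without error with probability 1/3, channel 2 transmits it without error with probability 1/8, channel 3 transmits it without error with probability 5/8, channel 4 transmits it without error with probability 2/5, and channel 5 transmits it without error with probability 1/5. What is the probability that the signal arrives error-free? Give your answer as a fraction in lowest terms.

1/480

Each stage is reached only if all earlier stages succeed, so
P = 1/3 × 1/8 × 5/8 × 2/5 × 1/5 = 10/4800 = 1/480.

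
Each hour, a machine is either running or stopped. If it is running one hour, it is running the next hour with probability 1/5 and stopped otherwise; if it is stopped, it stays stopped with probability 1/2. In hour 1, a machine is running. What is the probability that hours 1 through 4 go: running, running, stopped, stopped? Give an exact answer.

Hour 1 is given. For each transition, use the conditional probability from the current state:
P(running | running) = 1/5; P(stopped | running) = 4/5; P(stopped | stopped) = 1/2.
P = 1/5 × 4/5 × 1/2 = 4/50 = 2/25.

2/25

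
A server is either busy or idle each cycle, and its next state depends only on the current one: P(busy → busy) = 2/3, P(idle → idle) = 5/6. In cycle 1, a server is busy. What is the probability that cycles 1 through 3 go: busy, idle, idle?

5/18

Cycle 1 is given. For each transition, use the conditional probability from the current state:
P(idle | busy) = 1/3; P(idle | idle) = 5/6.
P = 1/3 × 5/6 = 5/18.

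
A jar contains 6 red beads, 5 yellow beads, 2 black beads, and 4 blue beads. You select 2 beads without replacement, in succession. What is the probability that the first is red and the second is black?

3/68

Chain rule:
P = 6/17 × 2/16 = 12/272 = 3/68.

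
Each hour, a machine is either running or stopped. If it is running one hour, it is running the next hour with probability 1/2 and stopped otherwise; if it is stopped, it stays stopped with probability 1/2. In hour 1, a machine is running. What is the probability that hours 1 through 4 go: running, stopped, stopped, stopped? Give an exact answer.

1/8

Hour 1 is given. For each transition, use the conditional probability from the current state:
P(stopped | running) = 1/2; P(stopped | stopped) = 1/2; P(stopped | stopped) = 1/2.
P = 1/2 × 1/2 × 1/2 = 1/8.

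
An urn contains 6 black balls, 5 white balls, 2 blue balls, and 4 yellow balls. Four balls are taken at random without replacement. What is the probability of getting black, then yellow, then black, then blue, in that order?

Each draw changes the counts, so multiply the conditional probabilities along the sequence:
P = 6/17 × 4/16 × 5/15 × 2/14 = 240/57120 = 1/238.

1/238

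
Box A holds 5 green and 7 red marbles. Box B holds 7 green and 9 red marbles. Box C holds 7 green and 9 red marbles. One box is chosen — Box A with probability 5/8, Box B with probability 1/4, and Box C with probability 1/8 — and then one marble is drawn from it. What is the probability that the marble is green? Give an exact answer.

163/384

From Box A: P(green) = 5/12.
From Box B: P(green) = 7/16.
From Box C: P(green) = 7/16.
Total probability = (5/8)(5/12) + (1/4)(7/16) + (1/8)(7/16) = 163/384.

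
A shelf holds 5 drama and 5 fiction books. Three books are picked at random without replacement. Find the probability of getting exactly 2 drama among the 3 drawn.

One ordering (drama drawn first) has probability 5/10 × 4/9 × 5/8 = 100/720 = 5/36.
There are C(3,2) = 3 such orderings, each equally likely, so P = 3 × 5/36 = 5/12.

5/12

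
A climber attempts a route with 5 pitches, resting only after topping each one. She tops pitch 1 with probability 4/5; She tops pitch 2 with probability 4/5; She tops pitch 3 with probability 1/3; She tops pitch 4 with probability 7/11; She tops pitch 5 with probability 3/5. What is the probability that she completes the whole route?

The events are sequential, so multiply the conditional probabilities:
P = 4/5 × 4/5 × 1/3 × 7/11 × 3/5 = 336/4125 = 112/1375.

112/1375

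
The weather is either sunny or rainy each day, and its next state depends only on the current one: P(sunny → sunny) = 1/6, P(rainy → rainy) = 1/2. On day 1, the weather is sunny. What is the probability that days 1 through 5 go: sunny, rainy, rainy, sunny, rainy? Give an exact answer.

25/144

Day 1 is given. For each transition, use the conditional probability from the current state:
P(rainy | sunny) = 5/6; P(rainy | rainy) = 1/2; P(sunny | rainy) = 1/2; P(rainy | sunny) = 5/6.
P = 5/6 × 1/2 × 1/2 × 5/6 = 25/144.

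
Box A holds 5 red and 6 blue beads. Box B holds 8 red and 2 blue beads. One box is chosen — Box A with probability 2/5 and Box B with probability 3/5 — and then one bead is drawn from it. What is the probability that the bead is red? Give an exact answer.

182/275

From Box A: P(red) = 5/11.
From Box B: P(red) = 8/10.
Total probability = (2/5)(5/11) + (3/5)(8/10) = 182/275.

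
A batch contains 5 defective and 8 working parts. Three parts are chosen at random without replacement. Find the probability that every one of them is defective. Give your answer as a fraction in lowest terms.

P = 5/13 × 4/12 × 3/11 = 60/1716 = 5/143.

5/143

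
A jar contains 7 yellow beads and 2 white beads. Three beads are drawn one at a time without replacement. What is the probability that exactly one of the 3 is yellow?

1/12

One ordering (yellow drawn first) has probability 7/9 × 2/8 × 1/7 = 14/504 = 1/36.
There are C(3,1) = 3 such orderings, each equally likely, so P = 3 × 1/36 = 1/12.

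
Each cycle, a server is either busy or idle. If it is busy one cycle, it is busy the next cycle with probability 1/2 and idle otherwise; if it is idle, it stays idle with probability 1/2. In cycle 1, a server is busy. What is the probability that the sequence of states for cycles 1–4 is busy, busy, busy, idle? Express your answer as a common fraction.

1/8

Cycle 1 is given. For each transition, use the conditional probability from the current state:
P(busy | busy) = 1/2; P(busy | busy) = 1/2; P(idle | busy) = 1/2.
P = 1/2 × 1/2 × 1/2 = 1/8.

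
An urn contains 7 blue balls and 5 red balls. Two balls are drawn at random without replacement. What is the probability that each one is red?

P(all red) = 5/12 × 4/11 = 20/132 = 5/33.

5/33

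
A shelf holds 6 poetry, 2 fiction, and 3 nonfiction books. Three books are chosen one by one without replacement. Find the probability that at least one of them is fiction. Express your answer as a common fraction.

27/55

P(no fiction) = 9/11 × 8/10 × 7/9 = 504/990 = 28/55.
P(at least one) = 1 − 28/55 = 27/55.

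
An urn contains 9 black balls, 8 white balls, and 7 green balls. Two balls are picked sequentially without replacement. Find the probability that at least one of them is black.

P(no black) = 15/24 × 14/23 = 210/552 = 35/92.
P(at least one) = 1 − 35/92 = 57/92.

57/92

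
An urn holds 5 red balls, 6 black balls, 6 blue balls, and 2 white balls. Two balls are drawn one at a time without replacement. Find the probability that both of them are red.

10/171

P(all red) = 5/19 × 4/18 = 20/342 = 10/171.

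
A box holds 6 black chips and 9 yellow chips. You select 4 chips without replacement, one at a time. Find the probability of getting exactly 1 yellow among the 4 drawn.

One ordering (yellow drawn first) has probability 9/15 × 6/14 × 5/13 × 4/12 = 1080/32760 = 3/91.
There are C(4,1) = 4 such orderings, each equally likely, so P = 4 × 3/91 = 12/91.

12/91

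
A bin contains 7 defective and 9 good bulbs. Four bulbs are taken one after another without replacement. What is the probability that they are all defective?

P(all defective) = 7/16 × 6/15 × 5/14 × 4/13 = 840/43680 = 1/52.

1/52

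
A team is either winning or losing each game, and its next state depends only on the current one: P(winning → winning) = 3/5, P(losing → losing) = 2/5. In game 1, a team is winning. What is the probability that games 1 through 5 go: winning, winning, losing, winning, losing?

36/625

Game 1 is given. For each transition, use the conditional probability from the current state:
P(winning | winning) = 3/5; P(losing | winning) = 2/5; P(winning | losing) = 3/5; P(losing | winning) = 2/5.
P = 3/5 × 2/5 × 3/5 × 2/5 = 36/625.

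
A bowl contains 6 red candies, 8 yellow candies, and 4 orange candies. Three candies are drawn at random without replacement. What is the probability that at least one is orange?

113/204

P(no orange) = 14/18 × 13/17 × 12/16 = 2184/4896 = 91/204.
P(at least one) = 1 − 91/204 = 113/204.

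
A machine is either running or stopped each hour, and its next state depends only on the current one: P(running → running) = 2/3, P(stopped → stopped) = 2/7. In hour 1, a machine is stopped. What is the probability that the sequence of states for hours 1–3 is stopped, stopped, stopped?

4/49

Hour 1 is given. For each transition, use the conditional probability from the current state:
P(stopped | stopped) = 2/7; P(stopped | stopped) = 2/7.
P = 2/7 × 2/7 = 4/49.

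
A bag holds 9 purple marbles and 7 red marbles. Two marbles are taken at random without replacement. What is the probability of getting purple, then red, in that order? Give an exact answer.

Multiply the probability of each draw given the previous ones:
P = 9/16 × 7/15 = 63/240 = 21/80.

21/80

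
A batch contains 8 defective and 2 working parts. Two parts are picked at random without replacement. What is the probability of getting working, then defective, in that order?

Multiply the probability of each draw given the previous ones:
P = 2/10 × 8/9 = 16/90 = 8/45.

8/45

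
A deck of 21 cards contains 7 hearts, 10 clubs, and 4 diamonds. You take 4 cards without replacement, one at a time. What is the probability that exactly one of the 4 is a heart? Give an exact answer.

364/855

One ordering (a heart drawn first) has probability 7/21 × 14/20 × 13/19 × 12/18 = 15288/143640 = 91/855.
There are C(4,1) = 4 such orderings, each equally likely, so P = 4 × 91/855 = 364/855.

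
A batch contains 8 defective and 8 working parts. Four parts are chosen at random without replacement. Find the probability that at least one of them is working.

25/26

P(no working) = 8/16 × 7/15 × 6/14 × 5/13 = 1680/43680 = 1/26.
P(at least one) = 1 − 1/26 = 25/26.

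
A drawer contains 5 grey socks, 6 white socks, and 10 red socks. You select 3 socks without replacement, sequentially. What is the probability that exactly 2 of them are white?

One ordering (white drawn first) has probability 6/21 × 5/20 × 15/19 = 450/7980 = 15/266.
There are C(3,2) = 3 such orderings, each equally likely, so P = 3 × 15/266 = 45/266.

45/266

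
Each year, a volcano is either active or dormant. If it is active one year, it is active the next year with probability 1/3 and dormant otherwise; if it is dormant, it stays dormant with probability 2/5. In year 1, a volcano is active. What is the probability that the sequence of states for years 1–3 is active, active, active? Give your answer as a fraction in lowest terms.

1/9

Year 1 is given. For each transition, use the conditional probability from the current state:
P(active | active) = 1/3; P(active | active) = 1/3.
P = 1/3 × 1/3 = 1/9.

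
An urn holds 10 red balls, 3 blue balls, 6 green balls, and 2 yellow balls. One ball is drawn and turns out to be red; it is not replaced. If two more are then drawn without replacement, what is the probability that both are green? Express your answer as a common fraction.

3/38

With the first ball removed, 6 green remain out of 20.
P = 6/20 × 5/19 = 30/380 = 3/38.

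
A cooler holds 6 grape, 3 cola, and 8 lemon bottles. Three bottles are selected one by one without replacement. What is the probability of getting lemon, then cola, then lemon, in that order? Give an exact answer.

Each draw changes the counts, so multiply the conditional probabilities along the sequence:
P = 8/17 × 3/16 × 7/15 = 168/4080 = 7/170.

7/170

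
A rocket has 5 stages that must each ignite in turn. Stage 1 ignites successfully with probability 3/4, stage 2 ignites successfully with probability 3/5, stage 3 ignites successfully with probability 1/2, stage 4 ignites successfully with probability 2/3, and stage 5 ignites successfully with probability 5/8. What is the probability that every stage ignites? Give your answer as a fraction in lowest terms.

3/32

Each stage is reached only if all earlier stages succeed, so
P = 3/4 × 3/5 × 1/2 × 2/3 × 5/8 = 90/960 = 3/32.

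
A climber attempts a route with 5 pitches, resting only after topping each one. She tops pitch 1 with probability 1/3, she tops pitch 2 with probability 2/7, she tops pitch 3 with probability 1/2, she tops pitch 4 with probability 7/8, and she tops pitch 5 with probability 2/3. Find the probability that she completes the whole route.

Multiplying along the chain,
P = 1/3 × 2/7 × 1/2 × 7/8 × 2/3 = 28/1008 = 1/36.

1/36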